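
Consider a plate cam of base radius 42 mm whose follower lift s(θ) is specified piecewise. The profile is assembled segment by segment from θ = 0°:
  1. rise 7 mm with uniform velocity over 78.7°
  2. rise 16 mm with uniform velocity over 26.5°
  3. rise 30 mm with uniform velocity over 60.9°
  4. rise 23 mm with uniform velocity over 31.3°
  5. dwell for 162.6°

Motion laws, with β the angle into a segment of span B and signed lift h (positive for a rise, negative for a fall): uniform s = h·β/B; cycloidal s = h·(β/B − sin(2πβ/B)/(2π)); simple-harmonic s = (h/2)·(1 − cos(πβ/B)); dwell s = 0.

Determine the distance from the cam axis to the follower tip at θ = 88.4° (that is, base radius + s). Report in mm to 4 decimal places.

seg 1 [0°–78.7°] uniform, h=7: full span → s += 7 → s = 7.0000
seg 2 [78.7°–105.2°] uniform, h=16: θ=88.4° here. β=9.7, B=26.5. 16·9.7/26.5 = 5.8566 → s = 12.8566
radial distance = base radius + s = 42 + 12.8566 = 54.8566

54.8566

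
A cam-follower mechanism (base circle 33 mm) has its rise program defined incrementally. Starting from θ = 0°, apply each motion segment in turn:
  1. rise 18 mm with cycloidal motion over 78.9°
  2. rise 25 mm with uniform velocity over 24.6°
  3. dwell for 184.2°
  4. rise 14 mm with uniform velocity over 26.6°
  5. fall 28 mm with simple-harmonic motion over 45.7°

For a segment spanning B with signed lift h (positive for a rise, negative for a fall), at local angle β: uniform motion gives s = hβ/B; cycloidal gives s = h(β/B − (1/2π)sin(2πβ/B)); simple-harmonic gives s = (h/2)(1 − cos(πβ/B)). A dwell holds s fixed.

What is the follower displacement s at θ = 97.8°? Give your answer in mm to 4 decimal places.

seg 1 [0°–78.9°] cycloidal, h=18: full span → s += 18 → s = 18.0000
seg 2 [78.9°–103.5°] uniform, h=25: θ=97.8° here. β=18.9, B=24.6. 25·18.9/24.6 = 19.2073 → s = 37.2073

37.2073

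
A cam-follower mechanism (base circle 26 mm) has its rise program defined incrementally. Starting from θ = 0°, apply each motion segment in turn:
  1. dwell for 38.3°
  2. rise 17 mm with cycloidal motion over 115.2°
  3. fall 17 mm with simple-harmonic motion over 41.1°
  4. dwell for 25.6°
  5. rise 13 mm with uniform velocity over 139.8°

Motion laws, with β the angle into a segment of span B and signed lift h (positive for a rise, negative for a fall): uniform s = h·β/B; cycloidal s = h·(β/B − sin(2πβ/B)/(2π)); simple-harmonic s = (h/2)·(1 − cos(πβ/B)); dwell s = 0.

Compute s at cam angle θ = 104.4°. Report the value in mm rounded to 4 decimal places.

seg 1 [0°–38.3°] dwell: s stays 0.0000
seg 2 [38.3°–153.5°] cycloidal, h=17: θ=104.4° here. β=66.1, B=115.2. 17·(0.5738 − sin(2π·0.5738)/(2π)) = 10.9642 → s = 10.9642

10.9642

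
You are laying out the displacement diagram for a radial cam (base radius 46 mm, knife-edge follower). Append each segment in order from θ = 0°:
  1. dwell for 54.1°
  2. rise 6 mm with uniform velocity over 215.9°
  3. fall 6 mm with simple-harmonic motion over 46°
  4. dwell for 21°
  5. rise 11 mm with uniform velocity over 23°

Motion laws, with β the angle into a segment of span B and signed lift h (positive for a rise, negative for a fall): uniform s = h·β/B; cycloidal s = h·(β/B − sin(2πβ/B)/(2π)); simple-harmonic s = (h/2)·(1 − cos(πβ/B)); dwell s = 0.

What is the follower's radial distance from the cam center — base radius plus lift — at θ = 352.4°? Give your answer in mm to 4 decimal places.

seg 1 [0°–54.1°] dwell: s stays 0.0000
seg 2 [54.1°–270°] uniform, h=6: full span → s += 6 → s = 6.0000
seg 3 [270°–316°] simple-harmonic, h=-6: full span → s += -6 → s = 0.0000
seg 4 [316°–337°] dwell: s stays 0.0000
seg 5 [337°–360°] uniform, h=11: θ=352.4° here. β=15.4, B=23. 11·15.4/23 = 7.3652 → s = 7.3652
radial distance = base radius + s = 46 + 7.3652 = 53.3652

53.3652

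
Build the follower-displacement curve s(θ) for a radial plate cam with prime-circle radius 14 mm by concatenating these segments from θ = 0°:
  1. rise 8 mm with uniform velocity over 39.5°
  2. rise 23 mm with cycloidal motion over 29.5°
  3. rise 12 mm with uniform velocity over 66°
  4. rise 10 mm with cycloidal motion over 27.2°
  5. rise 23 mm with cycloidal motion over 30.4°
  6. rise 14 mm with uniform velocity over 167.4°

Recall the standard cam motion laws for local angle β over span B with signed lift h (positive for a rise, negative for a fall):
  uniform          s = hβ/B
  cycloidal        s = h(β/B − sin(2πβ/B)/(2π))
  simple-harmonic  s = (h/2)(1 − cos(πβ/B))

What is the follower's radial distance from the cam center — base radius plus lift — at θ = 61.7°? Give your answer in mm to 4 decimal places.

seg 1 [0°–39.5°] uniform, h=8: full span → s += 8 → s = 8.0000
seg 2 [39.5°–69°] cycloidal, h=23: θ=61.7° here. β=22.2, B=29.5. 23·(0.7525 − sin(2π·0.7525)/(2π)) = 20.9686 → s = 28.9686
radial distance = base radius + s = 14 + 28.9686 = 42.9686

42.9686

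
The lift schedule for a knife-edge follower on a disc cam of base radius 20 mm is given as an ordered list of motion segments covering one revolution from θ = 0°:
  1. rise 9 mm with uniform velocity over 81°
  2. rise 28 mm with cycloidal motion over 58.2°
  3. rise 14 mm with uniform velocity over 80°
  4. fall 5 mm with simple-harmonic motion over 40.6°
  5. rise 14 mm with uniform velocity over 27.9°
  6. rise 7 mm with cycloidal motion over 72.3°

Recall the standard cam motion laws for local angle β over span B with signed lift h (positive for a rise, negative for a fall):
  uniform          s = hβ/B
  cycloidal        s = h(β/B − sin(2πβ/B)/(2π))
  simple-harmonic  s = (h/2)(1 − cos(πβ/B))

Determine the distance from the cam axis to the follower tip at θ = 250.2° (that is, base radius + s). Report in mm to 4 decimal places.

seg 1 [0°–81°] uniform, h=9: full span → s += 9 → s = 9.0000
seg 2 [81°–139.2°] cycloidal, h=28: full span → s += 28 → s = 37.0000
seg 3 [139.2°–219.2°] uniform, h=14: full span → s += 14 → s = 51.0000
seg 4 [219.2°–259.8°] simple-harmonic, h=-5: θ=250.2° here. β=31, B=40.6. -5/2·(1 − cos(π·0.7635)) = -4.3414 → s = 46.6586
radial distance = base radius + s = 20 + 46.6586 = 66.6586

66.6586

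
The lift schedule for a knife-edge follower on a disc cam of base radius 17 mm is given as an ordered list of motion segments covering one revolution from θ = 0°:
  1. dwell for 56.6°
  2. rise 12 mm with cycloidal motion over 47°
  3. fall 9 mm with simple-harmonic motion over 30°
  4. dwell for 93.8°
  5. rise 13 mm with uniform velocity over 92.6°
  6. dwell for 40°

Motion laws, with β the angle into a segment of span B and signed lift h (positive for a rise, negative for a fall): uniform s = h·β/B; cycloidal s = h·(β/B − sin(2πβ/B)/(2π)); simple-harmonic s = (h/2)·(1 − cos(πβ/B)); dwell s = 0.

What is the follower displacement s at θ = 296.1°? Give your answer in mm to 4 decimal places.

seg 1 [0°–56.6°] dwell: s stays 0.0000
seg 2 [56.6°–103.6°] cycloidal, h=12: full span → s += 12 → s = 12.0000
seg 3 [103.6°–133.6°] simple-harmonic, h=-9: full span → s += -9 → s = 3.0000
seg 4 [133.6°–227.4°] dwell: s stays 3.0000
seg 5 [227.4°–320°] uniform, h=13: θ=296.1° here. β=68.7, B=92.6. 13·68.7/92.6 = 9.6447 → s = 12.6447

12.6447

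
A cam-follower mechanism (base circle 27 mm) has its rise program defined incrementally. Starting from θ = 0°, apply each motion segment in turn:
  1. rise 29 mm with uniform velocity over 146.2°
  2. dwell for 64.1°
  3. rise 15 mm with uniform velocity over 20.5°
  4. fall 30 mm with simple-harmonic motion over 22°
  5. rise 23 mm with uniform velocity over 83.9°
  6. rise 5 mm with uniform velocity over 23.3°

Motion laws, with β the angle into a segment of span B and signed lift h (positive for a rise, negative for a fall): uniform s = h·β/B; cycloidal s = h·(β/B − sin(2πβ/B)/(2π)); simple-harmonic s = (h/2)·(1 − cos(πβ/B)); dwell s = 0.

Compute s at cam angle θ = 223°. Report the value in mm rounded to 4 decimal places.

seg 1 [0°–146.2°] uniform, h=29: full span → s += 29 → s = 29.0000
seg 2 [146.2°–210.3°] dwell: s stays 29.0000
seg 3 [210.3°–230.8°] uniform, h=15: θ=223° here. β=12.7, B=20.5. 15·12.7/20.5 = 9.2927 → s = 38.2927

38.2927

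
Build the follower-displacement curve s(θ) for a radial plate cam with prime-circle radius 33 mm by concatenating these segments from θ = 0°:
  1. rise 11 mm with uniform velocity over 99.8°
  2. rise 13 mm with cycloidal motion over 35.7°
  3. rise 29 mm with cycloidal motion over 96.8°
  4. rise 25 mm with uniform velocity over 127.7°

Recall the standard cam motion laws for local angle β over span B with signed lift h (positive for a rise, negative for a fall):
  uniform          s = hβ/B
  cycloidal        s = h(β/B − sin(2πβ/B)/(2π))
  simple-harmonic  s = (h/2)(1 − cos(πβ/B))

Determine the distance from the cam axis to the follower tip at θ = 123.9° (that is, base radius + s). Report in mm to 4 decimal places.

seg 1 [0°–99.8°] uniform, h=11: full span → s += 11 → s = 11.0000
seg 2 [99.8°–135.5°] cycloidal, h=13: θ=123.9° here. β=24.1, B=35.7. 13·(0.6751 − sin(2π·0.6751)/(2π)) = 10.6198 → s = 21.6198
radial distance = base radius + s = 33 + 21.6198 = 54.6198

54.6198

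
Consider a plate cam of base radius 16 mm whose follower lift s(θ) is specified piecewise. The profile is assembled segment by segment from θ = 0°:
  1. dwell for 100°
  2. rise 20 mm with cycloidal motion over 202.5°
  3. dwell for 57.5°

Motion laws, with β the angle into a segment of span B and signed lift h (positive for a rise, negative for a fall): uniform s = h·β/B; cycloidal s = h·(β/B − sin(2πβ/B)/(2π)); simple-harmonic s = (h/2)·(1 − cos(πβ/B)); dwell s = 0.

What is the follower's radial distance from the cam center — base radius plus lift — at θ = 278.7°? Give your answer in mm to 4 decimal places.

seg 1 [0°–100°] dwell: s stays 0.0000
seg 2 [100°–302.5°] cycloidal, h=20: θ=278.7° here. β=178.7, B=202.5. 20·(0.8825 − sin(2π·0.8825)/(2π)) = 19.7921 → s = 19.7921
radial distance = base radius + s = 16 + 19.7921 = 35.7921

35.7921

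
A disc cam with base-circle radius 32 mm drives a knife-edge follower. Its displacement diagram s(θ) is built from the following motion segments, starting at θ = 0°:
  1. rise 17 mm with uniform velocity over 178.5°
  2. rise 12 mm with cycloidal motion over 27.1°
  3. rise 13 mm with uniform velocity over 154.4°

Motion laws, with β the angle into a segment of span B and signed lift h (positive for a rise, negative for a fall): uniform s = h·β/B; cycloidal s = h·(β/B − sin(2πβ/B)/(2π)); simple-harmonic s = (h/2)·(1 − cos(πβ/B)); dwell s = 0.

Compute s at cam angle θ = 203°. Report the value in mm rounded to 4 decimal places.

seg 1 [0°–178.5°] uniform, h=17: full span → s += 17 → s = 17.0000
seg 2 [178.5°–205.6°] cycloidal, h=12: θ=203° here. β=24.5, B=27.1. 12·(0.9041 − sin(2π·0.9041)/(2π)) = 11.9315 → s = 28.9315

28.9315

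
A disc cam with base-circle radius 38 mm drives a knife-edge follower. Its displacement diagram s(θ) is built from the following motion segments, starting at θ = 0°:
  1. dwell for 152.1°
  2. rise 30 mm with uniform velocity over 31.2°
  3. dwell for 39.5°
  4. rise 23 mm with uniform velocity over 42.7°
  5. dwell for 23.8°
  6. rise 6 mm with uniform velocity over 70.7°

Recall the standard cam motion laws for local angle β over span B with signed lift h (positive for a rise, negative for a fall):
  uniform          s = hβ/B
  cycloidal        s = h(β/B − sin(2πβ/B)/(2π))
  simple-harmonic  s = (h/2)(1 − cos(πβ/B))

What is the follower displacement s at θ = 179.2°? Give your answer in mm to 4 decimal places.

seg 1 [0°–152.1°] dwell: s stays 0.0000
seg 2 [152.1°–183.3°] uniform, h=30: θ=179.2° here. β=27.1, B=31.2. 30·27.1/31.2 = 26.0577 → s = 26.0577

26.0577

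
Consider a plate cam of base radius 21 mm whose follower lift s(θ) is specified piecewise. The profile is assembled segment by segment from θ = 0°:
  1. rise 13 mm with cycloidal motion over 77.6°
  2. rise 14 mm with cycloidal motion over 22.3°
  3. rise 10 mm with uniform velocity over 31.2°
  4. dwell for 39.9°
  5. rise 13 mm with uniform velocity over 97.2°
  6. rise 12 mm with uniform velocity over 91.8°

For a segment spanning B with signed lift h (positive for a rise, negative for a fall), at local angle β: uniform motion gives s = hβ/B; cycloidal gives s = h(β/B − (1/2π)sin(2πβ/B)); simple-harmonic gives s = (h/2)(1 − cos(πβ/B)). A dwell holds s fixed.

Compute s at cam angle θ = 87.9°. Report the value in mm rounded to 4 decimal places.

seg 1 [0°–77.6°] cycloidal, h=13: full span → s += 13 → s = 13.0000
seg 2 [77.6°–99.9°] cycloidal, h=14: θ=87.9° here. β=10.3, B=22.3. 14·(0.4619 − sin(2π·0.4619)/(2π)) = 5.9378 → s = 18.9378

18.9378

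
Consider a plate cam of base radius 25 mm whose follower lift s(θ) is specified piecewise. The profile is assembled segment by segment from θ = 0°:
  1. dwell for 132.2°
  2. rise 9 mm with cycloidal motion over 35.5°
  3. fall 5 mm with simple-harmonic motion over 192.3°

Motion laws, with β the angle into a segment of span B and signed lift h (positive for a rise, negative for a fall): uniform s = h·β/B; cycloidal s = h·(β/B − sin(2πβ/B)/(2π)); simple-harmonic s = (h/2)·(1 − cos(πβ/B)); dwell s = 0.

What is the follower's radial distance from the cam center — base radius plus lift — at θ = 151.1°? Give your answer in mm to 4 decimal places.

seg 1 [0°–132.2°] dwell: s stays 0.0000
seg 2 [132.2°–167.7°] cycloidal, h=9: θ=151.1° here. β=18.9, B=35.5. 9·(0.5324 − sin(2π·0.5324)/(2π)) = 5.0811 → s = 5.0811
radial distance = base radius + s = 25 + 5.0811 = 30.0811

30.0811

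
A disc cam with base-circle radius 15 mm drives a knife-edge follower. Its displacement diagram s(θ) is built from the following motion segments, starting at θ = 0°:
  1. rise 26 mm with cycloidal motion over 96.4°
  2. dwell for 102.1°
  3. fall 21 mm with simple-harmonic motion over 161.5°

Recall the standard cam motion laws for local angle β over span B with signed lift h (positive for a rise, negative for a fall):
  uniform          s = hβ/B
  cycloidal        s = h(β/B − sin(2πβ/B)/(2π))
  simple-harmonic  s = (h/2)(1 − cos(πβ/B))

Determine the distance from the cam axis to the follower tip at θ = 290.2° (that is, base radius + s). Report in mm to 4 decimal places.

seg 1 [0°–96.4°] cycloidal, h=26: full span → s += 26 → s = 26.0000
seg 2 [96.4°–198.5°] dwell: s stays 26.0000
seg 3 [198.5°–360°] simple-harmonic, h=-21: θ=290.2° here. β=91.7, B=161.5. -21/2·(1 − cos(π·0.5678)) = -12.7197 → s = 13.2803
radial distance = base radius + s = 15 + 13.2803 = 28.2803

28.2803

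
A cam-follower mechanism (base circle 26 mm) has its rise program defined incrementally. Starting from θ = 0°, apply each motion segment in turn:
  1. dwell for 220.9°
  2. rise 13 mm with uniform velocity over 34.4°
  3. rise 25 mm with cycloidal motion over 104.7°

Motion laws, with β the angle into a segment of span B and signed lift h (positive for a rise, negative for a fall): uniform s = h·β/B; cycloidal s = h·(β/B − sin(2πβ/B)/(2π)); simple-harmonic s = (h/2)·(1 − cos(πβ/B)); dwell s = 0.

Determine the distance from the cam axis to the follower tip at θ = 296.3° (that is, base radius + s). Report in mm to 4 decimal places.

seg 1 [0°–220.9°] dwell: s stays 0.0000
seg 2 [220.9°–255.3°] uniform, h=13: full span → s += 13 → s = 13.0000
seg 3 [255.3°–360°] cycloidal, h=25: θ=296.3° here. β=41, B=104.7. 25·(0.3916 − sin(2π·0.3916)/(2π)) = 7.2845 → s = 20.2845
radial distance = base radius + s = 26 + 20.2845 = 46.2845

46.2845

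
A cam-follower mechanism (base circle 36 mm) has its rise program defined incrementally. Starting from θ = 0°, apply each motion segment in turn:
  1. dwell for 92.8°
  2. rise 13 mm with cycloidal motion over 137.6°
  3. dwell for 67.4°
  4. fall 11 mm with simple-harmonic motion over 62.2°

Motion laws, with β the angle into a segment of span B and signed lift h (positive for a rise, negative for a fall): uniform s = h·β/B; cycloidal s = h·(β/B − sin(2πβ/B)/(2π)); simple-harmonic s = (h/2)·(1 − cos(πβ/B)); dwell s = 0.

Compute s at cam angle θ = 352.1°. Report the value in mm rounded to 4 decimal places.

seg 1 [0°–92.8°] dwell: s stays 0.0000
seg 2 [92.8°–230.4°] cycloidal, h=13: full span → s += 13 → s = 13.0000
seg 3 [230.4°–297.8°] dwell: s stays 13.0000
seg 4 [297.8°–360°] simple-harmonic, h=-11: θ=352.1° here. β=54.3, B=62.2. -11/2·(1 − cos(π·0.8730)) = -10.5679 → s = 2.4321

2.4321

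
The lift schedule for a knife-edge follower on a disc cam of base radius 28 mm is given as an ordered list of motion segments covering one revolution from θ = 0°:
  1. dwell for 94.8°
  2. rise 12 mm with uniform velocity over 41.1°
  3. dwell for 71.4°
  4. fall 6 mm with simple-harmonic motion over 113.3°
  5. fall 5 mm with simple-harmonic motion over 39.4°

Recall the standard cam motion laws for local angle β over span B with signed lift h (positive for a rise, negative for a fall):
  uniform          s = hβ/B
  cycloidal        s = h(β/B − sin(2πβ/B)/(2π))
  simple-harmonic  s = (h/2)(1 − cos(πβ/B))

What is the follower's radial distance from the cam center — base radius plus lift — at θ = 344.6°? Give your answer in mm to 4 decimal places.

seg 1 [0°–94.8°] dwell: s stays 0.0000
seg 2 [94.8°–135.9°] uniform, h=12: full span → s += 12 → s = 12.0000
seg 3 [135.9°–207.3°] dwell: s stays 12.0000
seg 4 [207.3°–320.6°] simple-harmonic, h=-6: full span → s += -6 → s = 6.0000
seg 5 [320.6°–360°] simple-harmonic, h=-5: θ=344.6° here. β=24, B=39.4. -5/2·(1 − cos(π·0.6091)) = -3.3405 → s = 2.6595
radial distance = base radius + s = 28 + 2.6595 = 30.6595

30.6595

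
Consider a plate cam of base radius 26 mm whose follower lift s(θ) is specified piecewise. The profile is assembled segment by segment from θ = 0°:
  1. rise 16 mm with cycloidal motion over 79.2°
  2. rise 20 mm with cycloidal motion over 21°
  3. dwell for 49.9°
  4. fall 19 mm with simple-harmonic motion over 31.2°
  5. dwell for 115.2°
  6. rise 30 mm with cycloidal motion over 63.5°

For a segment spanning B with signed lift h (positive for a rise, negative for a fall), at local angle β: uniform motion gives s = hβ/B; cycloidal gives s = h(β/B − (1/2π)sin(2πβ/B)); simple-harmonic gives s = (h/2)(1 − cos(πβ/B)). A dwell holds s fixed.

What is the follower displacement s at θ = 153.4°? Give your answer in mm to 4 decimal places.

seg 1 [0°–79.2°] cycloidal, h=16: full span → s += 16 → s = 16.0000
seg 2 [79.2°–100.2°] cycloidal, h=20: full span → s += 20 → s = 36.0000
seg 3 [100.2°–150.1°] dwell: s stays 36.0000
seg 4 [150.1°–181.3°] simple-harmonic, h=-19: θ=153.4° here. β=3.3, B=31.2. -19/2·(1 − cos(π·0.1058)) = -0.5197 → s = 35.4803

35.4803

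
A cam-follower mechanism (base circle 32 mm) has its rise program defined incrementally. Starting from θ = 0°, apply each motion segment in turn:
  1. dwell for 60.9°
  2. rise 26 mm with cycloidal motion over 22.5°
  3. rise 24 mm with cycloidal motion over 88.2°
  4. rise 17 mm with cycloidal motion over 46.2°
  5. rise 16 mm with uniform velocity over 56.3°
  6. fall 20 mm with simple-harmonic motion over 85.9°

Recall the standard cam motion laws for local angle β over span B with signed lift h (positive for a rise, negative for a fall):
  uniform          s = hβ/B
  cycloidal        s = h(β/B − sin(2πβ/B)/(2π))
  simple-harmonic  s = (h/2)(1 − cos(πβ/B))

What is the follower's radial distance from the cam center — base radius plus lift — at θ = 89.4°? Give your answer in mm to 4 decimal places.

seg 1 [0°–60.9°] dwell: s stays 0.0000
seg 2 [60.9°–83.4°] cycloidal, h=26: full span → s += 26 → s = 26.0000
seg 3 [83.4°–171.6°] cycloidal, h=24: θ=89.4° here. β=6, B=88.2. 24·(0.0680 − sin(2π·0.0680)/(2π)) = 0.0493 → s = 26.0493
radial distance = base radius + s = 32 + 26.0493 = 58.0493

58.0493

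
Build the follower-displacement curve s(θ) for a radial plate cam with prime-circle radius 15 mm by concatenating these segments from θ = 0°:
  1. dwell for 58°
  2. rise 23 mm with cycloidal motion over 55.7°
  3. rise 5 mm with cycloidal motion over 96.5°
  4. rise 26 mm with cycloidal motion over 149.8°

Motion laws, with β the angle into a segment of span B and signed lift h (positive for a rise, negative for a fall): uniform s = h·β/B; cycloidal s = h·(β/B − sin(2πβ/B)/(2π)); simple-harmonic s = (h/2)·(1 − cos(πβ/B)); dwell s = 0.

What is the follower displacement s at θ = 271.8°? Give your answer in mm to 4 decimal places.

seg 1 [0°–58°] dwell: s stays 0.0000
seg 2 [58°–113.7°] cycloidal, h=23: full span → s += 23 → s = 23.0000
seg 3 [113.7°–210.2°] cycloidal, h=5: full span → s += 5 → s = 28.0000
seg 4 [210.2°–360°] cycloidal, h=26: θ=271.8° here. β=61.6, B=149.8. 26·(0.4112 − sin(2π·0.4112)/(2π)) = 8.5011 → s = 36.5011

36.5011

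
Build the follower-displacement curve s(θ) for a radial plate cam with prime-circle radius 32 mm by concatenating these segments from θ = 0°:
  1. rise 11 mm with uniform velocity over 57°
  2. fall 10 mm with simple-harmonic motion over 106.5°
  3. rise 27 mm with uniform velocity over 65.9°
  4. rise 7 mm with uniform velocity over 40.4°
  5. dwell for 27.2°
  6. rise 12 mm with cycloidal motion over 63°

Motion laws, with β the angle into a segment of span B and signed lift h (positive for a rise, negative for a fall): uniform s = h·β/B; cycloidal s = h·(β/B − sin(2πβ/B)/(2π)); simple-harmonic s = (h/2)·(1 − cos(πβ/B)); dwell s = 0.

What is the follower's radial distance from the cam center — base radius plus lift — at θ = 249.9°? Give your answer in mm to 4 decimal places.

seg 1 [0°–57°] uniform, h=11: full span → s += 11 → s = 11.0000
seg 2 [57°–163.5°] simple-harmonic, h=-10: full span → s += -10 → s = 1.0000
seg 3 [163.5°–229.4°] uniform, h=27: full span → s += 27 → s = 28.0000
seg 4 [229.4°–269.8°] uniform, h=7: θ=249.9° here. β=20.5, B=40.4. 7·20.5/40.4 = 3.5520 → s = 31.5520
radial distance = base radius + s = 32 + 31.5520 = 63.5520

63.5520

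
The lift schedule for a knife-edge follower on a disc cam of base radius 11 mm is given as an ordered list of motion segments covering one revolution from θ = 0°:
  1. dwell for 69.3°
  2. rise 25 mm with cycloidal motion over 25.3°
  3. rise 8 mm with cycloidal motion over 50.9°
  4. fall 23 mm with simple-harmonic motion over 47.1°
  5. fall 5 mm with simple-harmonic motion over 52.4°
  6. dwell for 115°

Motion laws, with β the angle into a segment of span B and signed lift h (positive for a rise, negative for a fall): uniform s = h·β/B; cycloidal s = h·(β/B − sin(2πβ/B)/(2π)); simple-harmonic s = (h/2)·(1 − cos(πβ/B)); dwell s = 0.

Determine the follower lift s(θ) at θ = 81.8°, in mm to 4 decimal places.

seg 1 [0°–69.3°] dwell: s stays 0.0000
seg 2 [69.3°–94.6°] cycloidal, h=25: θ=81.8° here. β=12.5, B=25.3. 25·(0.4941 − sin(2π·0.4941)/(2π)) = 12.2036 → s = 12.2036

12.2036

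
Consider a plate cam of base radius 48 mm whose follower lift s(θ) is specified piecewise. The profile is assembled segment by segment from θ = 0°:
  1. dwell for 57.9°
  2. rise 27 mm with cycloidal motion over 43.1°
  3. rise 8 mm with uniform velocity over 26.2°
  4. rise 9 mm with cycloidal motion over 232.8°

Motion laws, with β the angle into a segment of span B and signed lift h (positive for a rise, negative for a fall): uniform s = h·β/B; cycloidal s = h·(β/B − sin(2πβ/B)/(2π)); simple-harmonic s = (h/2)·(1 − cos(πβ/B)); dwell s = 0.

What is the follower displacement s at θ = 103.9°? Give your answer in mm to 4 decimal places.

seg 1 [0°–57.9°] dwell: s stays 0.0000
seg 2 [57.9°–101°] cycloidal, h=27: full span → s += 27 → s = 27.0000
seg 3 [101°–127.2°] uniform, h=8: θ=103.9° here. β=2.9, B=26.2. 8·2.9/26.2 = 0.8855 → s = 27.8855

27.8855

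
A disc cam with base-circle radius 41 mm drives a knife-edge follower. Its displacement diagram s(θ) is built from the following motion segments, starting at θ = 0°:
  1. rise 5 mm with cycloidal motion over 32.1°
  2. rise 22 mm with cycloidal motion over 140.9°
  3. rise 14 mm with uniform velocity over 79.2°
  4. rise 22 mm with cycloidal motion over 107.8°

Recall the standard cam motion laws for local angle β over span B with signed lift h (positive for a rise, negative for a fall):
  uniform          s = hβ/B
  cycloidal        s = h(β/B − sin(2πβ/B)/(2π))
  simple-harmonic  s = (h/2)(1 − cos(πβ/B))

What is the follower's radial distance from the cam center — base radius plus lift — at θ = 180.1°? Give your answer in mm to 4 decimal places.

seg 1 [0°–32.1°] cycloidal, h=5: full span → s += 5 → s = 5.0000
seg 2 [32.1°–173°] cycloidal, h=22: full span → s += 22 → s = 27.0000
seg 3 [173°–252.2°] uniform, h=14: θ=180.1° here. β=7.1, B=79.2. 14·7.1/79.2 = 1.2551 → s = 28.2551
radial distance = base radius + s = 41 + 28.2551 = 69.2551

69.2551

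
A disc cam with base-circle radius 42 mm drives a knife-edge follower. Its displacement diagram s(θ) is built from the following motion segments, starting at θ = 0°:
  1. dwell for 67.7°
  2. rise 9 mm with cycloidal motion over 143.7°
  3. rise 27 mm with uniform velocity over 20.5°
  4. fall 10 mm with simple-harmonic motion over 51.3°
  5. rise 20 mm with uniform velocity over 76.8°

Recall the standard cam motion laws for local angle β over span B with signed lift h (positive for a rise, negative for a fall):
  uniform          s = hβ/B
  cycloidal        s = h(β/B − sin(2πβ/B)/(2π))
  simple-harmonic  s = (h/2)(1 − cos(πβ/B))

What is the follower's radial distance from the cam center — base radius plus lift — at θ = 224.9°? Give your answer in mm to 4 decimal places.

seg 1 [0°–67.7°] dwell: s stays 0.0000
seg 2 [67.7°–211.4°] cycloidal, h=9: full span → s += 9 → s = 9.0000
seg 3 [211.4°–231.9°] uniform, h=27: θ=224.9° here. β=13.5, B=20.5. 27·13.5/20.5 = 17.7805 → s = 26.7805
radial distance = base radius + s = 42 + 26.7805 = 68.7805

68.7805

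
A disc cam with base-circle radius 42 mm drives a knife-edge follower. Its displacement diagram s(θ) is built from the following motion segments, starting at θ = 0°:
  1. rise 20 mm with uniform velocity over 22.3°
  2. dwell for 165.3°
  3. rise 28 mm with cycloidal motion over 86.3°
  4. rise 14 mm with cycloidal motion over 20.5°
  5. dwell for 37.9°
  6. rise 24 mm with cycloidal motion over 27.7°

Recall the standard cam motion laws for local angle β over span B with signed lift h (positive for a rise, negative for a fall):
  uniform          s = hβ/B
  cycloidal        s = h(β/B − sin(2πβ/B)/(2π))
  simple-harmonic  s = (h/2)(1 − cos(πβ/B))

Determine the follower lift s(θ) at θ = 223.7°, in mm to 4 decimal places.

seg 1 [0°–22.3°] uniform, h=20: full span → s += 20 → s = 20.0000
seg 2 [22.3°–187.6°] dwell: s stays 20.0000
seg 3 [187.6°–273.9°] cycloidal, h=28: θ=223.7° here. β=36.1, B=86.3. 28·(0.4183 − sin(2π·0.4183)/(2π)) = 9.5244 → s = 29.5244

29.5244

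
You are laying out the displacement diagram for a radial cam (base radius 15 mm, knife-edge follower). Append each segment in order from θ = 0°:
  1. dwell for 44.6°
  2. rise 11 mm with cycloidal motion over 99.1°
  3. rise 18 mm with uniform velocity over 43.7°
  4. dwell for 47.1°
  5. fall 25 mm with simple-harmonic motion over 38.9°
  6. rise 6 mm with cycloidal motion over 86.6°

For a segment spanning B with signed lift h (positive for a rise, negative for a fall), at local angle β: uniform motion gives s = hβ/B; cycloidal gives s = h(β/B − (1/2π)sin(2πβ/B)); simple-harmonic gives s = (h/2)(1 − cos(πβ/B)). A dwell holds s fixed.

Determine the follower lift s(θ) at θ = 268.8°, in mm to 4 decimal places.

seg 1 [0°–44.6°] dwell: s stays 0.0000
seg 2 [44.6°–143.7°] cycloidal, h=11: full span → s += 11 → s = 11.0000
seg 3 [143.7°–187.4°] uniform, h=18: full span → s += 18 → s = 29.0000
seg 4 [187.4°–234.5°] dwell: s stays 29.0000
seg 5 [234.5°–273.4°] simple-harmonic, h=-25: θ=268.8° here. β=34.3, B=38.9. -25/2·(1 − cos(π·0.8817)) = -24.1473 → s = 4.8527

4.8527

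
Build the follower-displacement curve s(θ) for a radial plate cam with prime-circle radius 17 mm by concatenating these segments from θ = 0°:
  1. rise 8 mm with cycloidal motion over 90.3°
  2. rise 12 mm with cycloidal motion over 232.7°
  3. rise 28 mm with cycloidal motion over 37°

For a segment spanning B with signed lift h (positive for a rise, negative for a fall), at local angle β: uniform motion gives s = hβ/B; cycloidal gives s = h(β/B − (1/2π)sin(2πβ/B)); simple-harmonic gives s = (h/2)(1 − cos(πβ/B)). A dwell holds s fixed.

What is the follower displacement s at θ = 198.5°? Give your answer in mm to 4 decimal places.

seg 1 [0°–90.3°] cycloidal, h=8: full span → s += 8 → s = 8.0000
seg 2 [90.3°–323°] cycloidal, h=12: θ=198.5° here. β=108.2, B=232.7. 12·(0.4650 − sin(2π·0.4650)/(2π)) = 5.1628 → s = 13.1628

13.1628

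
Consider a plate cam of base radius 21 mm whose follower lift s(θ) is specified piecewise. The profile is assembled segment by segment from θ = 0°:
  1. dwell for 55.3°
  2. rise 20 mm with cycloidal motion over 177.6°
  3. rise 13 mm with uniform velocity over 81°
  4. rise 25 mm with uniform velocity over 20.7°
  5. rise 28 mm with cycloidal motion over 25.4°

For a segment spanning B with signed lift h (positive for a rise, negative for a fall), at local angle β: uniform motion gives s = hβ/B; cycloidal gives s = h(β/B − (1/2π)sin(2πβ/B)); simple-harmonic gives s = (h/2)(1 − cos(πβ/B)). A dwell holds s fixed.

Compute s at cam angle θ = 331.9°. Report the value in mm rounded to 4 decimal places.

seg 1 [0°–55.3°] dwell: s stays 0.0000
seg 2 [55.3°–232.9°] cycloidal, h=20: full span → s += 20 → s = 20.0000
seg 3 [232.9°–313.9°] uniform, h=13: full span → s += 13 → s = 33.0000
seg 4 [313.9°–334.6°] uniform, h=25: θ=331.9° here. β=18, B=20.7. 25·18/20.7 = 21.7391 → s = 54.7391

54.7391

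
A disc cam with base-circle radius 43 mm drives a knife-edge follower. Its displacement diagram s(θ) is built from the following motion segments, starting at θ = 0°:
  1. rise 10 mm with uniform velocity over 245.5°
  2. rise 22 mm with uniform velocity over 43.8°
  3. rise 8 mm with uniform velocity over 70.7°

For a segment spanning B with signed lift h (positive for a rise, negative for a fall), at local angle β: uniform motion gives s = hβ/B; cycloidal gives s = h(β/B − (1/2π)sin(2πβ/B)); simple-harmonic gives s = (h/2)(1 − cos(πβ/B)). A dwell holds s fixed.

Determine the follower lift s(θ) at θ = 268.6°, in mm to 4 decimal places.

seg 1 [0°–245.5°] uniform, h=10: full span → s += 10 → s = 10.0000
seg 2 [245.5°–289.3°] uniform, h=22: θ=268.6° here. β=23.1, B=43.8. 22·23.1/43.8 = 11.6027 → s = 21.6027

21.6027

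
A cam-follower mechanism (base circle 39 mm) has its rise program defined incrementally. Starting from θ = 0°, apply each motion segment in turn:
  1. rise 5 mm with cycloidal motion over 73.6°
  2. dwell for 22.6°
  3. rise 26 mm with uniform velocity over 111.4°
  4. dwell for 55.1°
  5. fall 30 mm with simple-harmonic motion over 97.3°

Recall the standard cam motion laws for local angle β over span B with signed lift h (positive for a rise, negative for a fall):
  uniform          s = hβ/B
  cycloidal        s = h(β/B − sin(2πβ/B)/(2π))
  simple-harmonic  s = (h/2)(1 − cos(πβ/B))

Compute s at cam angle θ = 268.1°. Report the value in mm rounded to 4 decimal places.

seg 1 [0°–73.6°] cycloidal, h=5: full span → s += 5 → s = 5.0000
seg 2 [73.6°–96.2°] dwell: s stays 5.0000
seg 3 [96.2°–207.6°] uniform, h=26: full span → s += 26 → s = 31.0000
seg 4 [207.6°–262.7°] dwell: s stays 31.0000
seg 5 [262.7°–360°] simple-harmonic, h=-30: θ=268.1° here. β=5.4, B=97.3. -30/2·(1 − cos(π·0.0555)) = -0.2274 → s = 30.7726

30.7726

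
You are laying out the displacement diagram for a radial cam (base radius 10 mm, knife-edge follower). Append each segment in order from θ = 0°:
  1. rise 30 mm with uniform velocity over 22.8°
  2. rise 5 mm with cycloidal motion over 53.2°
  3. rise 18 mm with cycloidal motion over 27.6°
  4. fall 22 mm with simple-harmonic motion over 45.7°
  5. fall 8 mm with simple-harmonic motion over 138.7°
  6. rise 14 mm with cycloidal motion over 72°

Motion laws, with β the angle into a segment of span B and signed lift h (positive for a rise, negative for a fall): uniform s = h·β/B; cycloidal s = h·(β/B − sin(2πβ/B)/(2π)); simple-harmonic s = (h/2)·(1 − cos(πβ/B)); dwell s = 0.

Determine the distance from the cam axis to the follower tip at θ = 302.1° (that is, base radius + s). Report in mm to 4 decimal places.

seg 1 [0°–22.8°] uniform, h=30: full span → s += 30 → s = 30.0000
seg 2 [22.8°–76°] cycloidal, h=5: full span → s += 5 → s = 35.0000
seg 3 [76°–103.6°] cycloidal, h=18: full span → s += 18 → s = 53.0000
seg 4 [103.6°–149.3°] simple-harmonic, h=-22: full span → s += -22 → s = 31.0000
seg 5 [149.3°–288°] simple-harmonic, h=-8: full span → s += -8 → s = 23.0000
seg 6 [288°–360°] cycloidal, h=14: θ=302.1° here. β=14.1, B=72. 14·(0.1958 − sin(2π·0.1958)/(2π)) = 0.6413 → s = 23.6413
radial distance = base radius + s = 10 + 23.6413 = 33.6413

33.6413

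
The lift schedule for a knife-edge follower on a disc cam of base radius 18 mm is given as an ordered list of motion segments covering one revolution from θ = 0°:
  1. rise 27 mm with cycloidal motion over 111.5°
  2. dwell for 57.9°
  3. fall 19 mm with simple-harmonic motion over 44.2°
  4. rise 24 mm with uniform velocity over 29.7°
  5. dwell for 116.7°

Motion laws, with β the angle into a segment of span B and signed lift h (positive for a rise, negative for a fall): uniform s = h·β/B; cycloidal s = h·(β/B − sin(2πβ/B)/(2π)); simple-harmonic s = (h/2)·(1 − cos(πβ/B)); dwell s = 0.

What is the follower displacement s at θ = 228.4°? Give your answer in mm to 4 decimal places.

seg 1 [0°–111.5°] cycloidal, h=27: full span → s += 27 → s = 27.0000
seg 2 [111.5°–169.4°] dwell: s stays 27.0000
seg 3 [169.4°–213.6°] simple-harmonic, h=-19: full span → s += -19 → s = 8.0000
seg 4 [213.6°–243.3°] uniform, h=24: θ=228.4° here. β=14.8, B=29.7. 24·14.8/29.7 = 11.9596 → s = 19.9596

19.9596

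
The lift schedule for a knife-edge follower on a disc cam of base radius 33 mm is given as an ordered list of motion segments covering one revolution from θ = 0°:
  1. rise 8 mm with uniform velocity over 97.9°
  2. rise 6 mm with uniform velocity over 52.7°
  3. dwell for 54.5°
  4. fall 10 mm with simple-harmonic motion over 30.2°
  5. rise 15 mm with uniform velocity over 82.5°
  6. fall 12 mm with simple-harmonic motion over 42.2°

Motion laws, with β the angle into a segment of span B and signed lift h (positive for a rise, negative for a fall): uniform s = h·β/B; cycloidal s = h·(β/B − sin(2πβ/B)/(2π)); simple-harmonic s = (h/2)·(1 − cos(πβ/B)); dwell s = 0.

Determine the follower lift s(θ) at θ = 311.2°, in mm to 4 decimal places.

seg 1 [0°–97.9°] uniform, h=8: full span → s += 8 → s = 8.0000
seg 2 [97.9°–150.6°] uniform, h=6: full span → s += 6 → s = 14.0000
seg 3 [150.6°–205.1°] dwell: s stays 14.0000
seg 4 [205.1°–235.3°] simple-harmonic, h=-10: full span → s += -10 → s = 4.0000
seg 5 [235.3°–317.8°] uniform, h=15: θ=311.2° here. β=75.9, B=82.5. 15·75.9/82.5 = 13.8000 → s = 17.8000

17.8000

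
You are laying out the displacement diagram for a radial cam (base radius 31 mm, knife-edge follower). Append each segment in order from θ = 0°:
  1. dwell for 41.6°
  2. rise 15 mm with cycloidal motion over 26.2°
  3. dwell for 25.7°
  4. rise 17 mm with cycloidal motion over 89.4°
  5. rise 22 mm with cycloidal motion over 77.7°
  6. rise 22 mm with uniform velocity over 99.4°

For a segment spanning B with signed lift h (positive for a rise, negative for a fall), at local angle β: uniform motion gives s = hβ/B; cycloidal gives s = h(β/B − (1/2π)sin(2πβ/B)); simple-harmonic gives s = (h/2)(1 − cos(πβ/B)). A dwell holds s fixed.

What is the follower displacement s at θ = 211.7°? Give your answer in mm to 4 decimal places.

seg 1 [0°–41.6°] dwell: s stays 0.0000
seg 2 [41.6°–67.8°] cycloidal, h=15: full span → s += 15 → s = 15.0000
seg 3 [67.8°–93.5°] dwell: s stays 15.0000
seg 4 [93.5°–182.9°] cycloidal, h=17: full span → s += 17 → s = 32.0000
seg 5 [182.9°–260.6°] cycloidal, h=22: θ=211.7° here. β=28.8, B=77.7. 22·(0.3707 − sin(2π·0.3707)/(2π)) = 5.6119 → s = 37.6119

37.6119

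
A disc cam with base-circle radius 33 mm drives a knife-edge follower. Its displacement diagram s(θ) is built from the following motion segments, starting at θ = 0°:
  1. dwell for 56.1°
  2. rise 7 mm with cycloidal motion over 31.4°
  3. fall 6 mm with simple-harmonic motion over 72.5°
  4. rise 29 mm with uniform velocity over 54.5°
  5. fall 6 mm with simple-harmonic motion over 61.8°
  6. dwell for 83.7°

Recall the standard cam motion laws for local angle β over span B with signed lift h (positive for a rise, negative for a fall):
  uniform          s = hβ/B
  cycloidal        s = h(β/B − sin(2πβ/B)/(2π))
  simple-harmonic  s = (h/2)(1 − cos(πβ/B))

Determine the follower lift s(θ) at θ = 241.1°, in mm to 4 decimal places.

seg 1 [0°–56.1°] dwell: s stays 0.0000
seg 2 [56.1°–87.5°] cycloidal, h=7: full span → s += 7 → s = 7.0000
seg 3 [87.5°–160°] simple-harmonic, h=-6: full span → s += -6 → s = 1.0000
seg 4 [160°–214.5°] uniform, h=29: full span → s += 29 → s = 30.0000
seg 5 [214.5°–276.3°] simple-harmonic, h=-6: θ=241.1° here. β=26.6, B=61.8. -6/2·(1 − cos(π·0.4304)) = -2.3494 → s = 27.6506

27.6506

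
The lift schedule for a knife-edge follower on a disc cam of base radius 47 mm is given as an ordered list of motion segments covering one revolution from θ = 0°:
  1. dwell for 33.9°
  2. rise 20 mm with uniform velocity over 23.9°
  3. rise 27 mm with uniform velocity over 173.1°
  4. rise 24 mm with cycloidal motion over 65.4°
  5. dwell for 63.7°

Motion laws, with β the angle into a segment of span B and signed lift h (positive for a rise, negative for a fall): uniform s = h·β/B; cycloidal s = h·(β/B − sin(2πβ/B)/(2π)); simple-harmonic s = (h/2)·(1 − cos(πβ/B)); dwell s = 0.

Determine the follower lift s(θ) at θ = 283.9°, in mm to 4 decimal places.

seg 1 [0°–33.9°] dwell: s stays 0.0000
seg 2 [33.9°–57.8°] uniform, h=20: full span → s += 20 → s = 20.0000
seg 3 [57.8°–230.9°] uniform, h=27: full span → s += 27 → s = 47.0000
seg 4 [230.9°–296.3°] cycloidal, h=24: θ=283.9° here. β=53, B=65.4. 24·(0.8104 − sin(2π·0.8104)/(2π)) = 22.9975 → s = 69.9975

69.9975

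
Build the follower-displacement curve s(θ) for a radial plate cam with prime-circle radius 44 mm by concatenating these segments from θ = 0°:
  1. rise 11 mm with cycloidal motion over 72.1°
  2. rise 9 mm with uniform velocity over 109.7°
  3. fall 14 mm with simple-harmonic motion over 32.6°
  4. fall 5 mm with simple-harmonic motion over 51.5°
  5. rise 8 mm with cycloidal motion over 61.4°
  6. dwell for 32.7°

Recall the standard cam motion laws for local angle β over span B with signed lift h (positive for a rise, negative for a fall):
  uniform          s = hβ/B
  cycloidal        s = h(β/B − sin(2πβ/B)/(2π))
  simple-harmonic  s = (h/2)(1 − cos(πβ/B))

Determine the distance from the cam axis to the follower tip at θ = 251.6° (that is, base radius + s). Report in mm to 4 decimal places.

seg 1 [0°–72.1°] cycloidal, h=11: full span → s += 11 → s = 11.0000
seg 2 [72.1°–181.8°] uniform, h=9: full span → s += 9 → s = 20.0000
seg 3 [181.8°–214.4°] simple-harmonic, h=-14: full span → s += -14 → s = 6.0000
seg 4 [214.4°–265.9°] simple-harmonic, h=-5: θ=251.6° here. β=37.2, B=51.5. -5/2·(1 − cos(π·0.7223)) = -4.1076 → s = 1.8924
radial distance = base radius + s = 44 + 1.8924 = 45.8924

45.8924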